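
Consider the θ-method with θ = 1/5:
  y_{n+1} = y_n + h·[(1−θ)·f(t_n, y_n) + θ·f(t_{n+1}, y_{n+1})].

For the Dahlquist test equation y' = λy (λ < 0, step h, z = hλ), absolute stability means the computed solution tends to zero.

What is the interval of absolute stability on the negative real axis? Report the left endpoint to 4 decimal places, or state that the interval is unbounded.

(-3.3333, 0).

Test eqn y'=λy, z=hλ:
  y_{n+1} = y_n + z·[4/5·y_n + 1/5·y_{n+1}] ⇒ (1 − 1/5z)y_{n+1} = (1 + 4/5z)y_n
  ⇒ R(z) = (1 + 4/5z)/(1 − 1/5z).

Find x<0 with |R(x)|<1.
x=-0.88: |R|=0.2517
R=−1: 1+4/5x = −1+1/5x ⇒ -3/5x=2 ⇒ x=2/(-3/5)=-3.3333
Confirm numerically:
  x=-3.286: |R|=0.98286 <1
  x=-2.446: |R|=0.64249 <1
  x=-2.177: |R|=0.51665 <1
  x=-1.929: |R|=0.39198 <1
  x=-3.849: |R|=1.17482 >1
  x=-3.362: |R|=1.01028 >1
Interval (-3.3333, 0).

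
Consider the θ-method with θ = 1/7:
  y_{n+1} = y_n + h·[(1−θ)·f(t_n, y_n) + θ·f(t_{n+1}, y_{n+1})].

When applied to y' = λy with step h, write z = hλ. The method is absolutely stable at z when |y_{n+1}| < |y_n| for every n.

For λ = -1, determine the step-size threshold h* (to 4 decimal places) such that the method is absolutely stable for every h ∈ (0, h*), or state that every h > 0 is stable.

(-2.8000,0); λ=-1 ⇒ h* = (14/5)/1 = 2.8000.

Set f=λy, z=hλ:
  y_{n+1} = y_n + z·[6/7·y_n + 1/7·y_{n+1}] ⇒ (1 − 1/7z)y_{n+1} = (1 + 6/7z)y_n
  R(z) = (1 + 6/7z)/(1 − 1/7z).

Find x<0 with |R(x)|<1.
x=-1.12: |R|=0.0345
R=−1: 1+6/7x = −1+1/7x ⇒ -5/7x=2 ⇒ x=2/(-5/7)=-2.8000
Confirm numerically:
  x=-2.096: |R|=0.61302 <1
  x=-1.888: |R|=0.48695 <1
  x=-1.772: |R|=0.41404 <1
  x=-1.543: |R|=0.26431 <1
  x=-3.234: |R|=1.21204 >1
  x=-3.061: |R|=1.12971 >1
Stable set (-2.8000, 0).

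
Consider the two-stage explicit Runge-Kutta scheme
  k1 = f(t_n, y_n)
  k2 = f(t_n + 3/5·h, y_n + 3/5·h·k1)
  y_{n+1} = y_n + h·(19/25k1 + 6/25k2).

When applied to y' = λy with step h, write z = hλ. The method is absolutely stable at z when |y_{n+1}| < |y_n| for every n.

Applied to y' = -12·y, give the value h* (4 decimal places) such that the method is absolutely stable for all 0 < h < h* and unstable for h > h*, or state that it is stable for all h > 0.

Test eqn y'=λy, z=hλ:
  k1=λy_n ⇒ h·k1=z·y_n;  k2=λ(1+3/5z)y_n ⇒ h·k2=z(1+3/5z)y_n
  y_{n+1}/y_n = 1 + 19/25z + 6/25z(1+3/5z) = 1 + z + 18/125z²
  Hence R(z) = 1 + z + 18/125z².

Need |R(x)|<1, x<0.
x=-0.64: |R|=0.4190
R=1: x+18/125x²=0 ⇒ x=−125/18=-6.9444; min R=1−1/(4·18/125)=-0.7361>−1
Confirm numerically:
  x=-6.873: |R|=0.92929 <1
  x=-6.105: |R|=0.26203 <1
  x=-5.605: |R|=0.08109 <1
  x=-5.180: |R|=0.31613 <1
  x=-7.352: |R|=1.43147 >1
  x=-7.311: |R|=1.38590 >1
  x=-7.201: |R|=1.26603 >1
So |R|<1 on (-6.9444, 0).

(-6.9444,0); λ=-12 ⇒ h* = (125/18)/12 = 0.5787.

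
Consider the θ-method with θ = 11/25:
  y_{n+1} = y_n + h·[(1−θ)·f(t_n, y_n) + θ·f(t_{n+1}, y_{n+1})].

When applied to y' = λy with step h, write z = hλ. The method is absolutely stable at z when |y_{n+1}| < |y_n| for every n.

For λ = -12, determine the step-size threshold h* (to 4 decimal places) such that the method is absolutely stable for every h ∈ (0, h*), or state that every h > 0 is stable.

(-16.6667,0); λ=-12 ⇒ h* = (50/3)/12 = 1.3889.

Set f=λy, z=hλ:
  y_{n+1} = y_n + z·[14/25·y_n + 11/25·y_{n+1}] ⇒ (1 − 11/25z)y_{n+1} = (1 + 14/25z)y_n
  Hence R(z) = (1 + 14/25z)/(1 − 11/25z).

Solve |R(x)|<1 on ℝ⁻.
x=-1.24: |R|=0.1977
R=−1: 1+14/25x = −1+11/25x ⇒ -3/25x=2 ⇒ x=2/(-3/25)=-16.6667
Confirm numerically:
  x=-14.952: |R|=0.97285 <1
  x=-14.342: |R|=0.96184 <1
  x=-10.130: |R|=0.85626 <1
  x=-16.986: |R|=1.00452 >1
  x=-16.981: |R|=1.00445 >1
Stable set (-16.6667, 0).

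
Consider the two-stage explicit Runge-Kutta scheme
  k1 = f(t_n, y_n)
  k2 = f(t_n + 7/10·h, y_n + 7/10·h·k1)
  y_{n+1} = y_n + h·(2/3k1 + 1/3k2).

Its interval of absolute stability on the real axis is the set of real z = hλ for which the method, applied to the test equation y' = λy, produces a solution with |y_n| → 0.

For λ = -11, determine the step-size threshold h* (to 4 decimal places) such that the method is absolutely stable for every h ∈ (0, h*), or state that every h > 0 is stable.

Set f=λy, z=hλ:
  k1=λy_n ⇒ h·k1=z·y_n;  k2=λ(1+7/10z)y_n ⇒ h·k2=z(1+7/10z)y_n
  y_{n+1}/y_n = 1 + 2/3z + 1/3z(1+7/10z) = 1 + z + 7/30z²
  ⇒ R(z) = 1 + z + 7/30z².

Solve |R(x)|<1 on ℝ⁻.
x=-1.74: |R|=0.0336
R=1: x+7/30x²=0 ⇒ x=−30/7=-4.2857; min R=1−1/(4·7/30)=-0.0714>−1
Confirm numerically:
  x=-3.436: |R|=0.31876 <1
  x=-3.038: |R|=0.11554 <1
  x=-2.273: |R|=0.06748 <1
  x=-4.596: |R|=1.33275 >1
  x=-4.553: |R|=1.28396 >1
  x=-4.381: |R|=1.09740 >1
Stable set (-4.2857, 0).

(-4.2857,0); λ=-11 ⇒ h* = (30/7)/11 = 0.3896.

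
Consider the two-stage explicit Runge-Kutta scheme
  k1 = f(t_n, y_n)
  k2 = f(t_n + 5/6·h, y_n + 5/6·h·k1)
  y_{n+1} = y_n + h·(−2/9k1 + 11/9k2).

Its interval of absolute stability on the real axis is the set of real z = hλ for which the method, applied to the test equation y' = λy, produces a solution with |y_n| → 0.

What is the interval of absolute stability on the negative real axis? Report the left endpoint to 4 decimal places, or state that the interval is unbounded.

Set f=λy, z=hλ:
  k1=λy_n ⇒ h·k1=z·y_n;  k2=λ(1+5/6z)y_n ⇒ h·k2=z(1+5/6z)y_n
  y_{n+1}/y_n = 1 − 2/9z + 11/9z(1+5/6z) = 1 + z + 55/54z²
  Hence R(z) = 1 + z + 55/54z².

Solve |R(x)|<1 on ℝ⁻.
x=-1.07: |R|=1.0961
R=1: x+55/54x²=0 ⇒ x=−54/55=-0.9818; min R=1−1/(4·55/54)=0.7545>−1
Confirm numerically:
  x=-0.736: |R|=0.81573 <1
  x=-0.727: |R|=0.81132 <1
  x=-0.632: |R|=0.77482 <1
  x=-1.489: |R|=1.76918 >1
  x=-1.356: |R|=1.51679 >1
  x=-1.239: |R|=1.32455 >1
Interval (-0.9818, 0).

(-0.9818, 0).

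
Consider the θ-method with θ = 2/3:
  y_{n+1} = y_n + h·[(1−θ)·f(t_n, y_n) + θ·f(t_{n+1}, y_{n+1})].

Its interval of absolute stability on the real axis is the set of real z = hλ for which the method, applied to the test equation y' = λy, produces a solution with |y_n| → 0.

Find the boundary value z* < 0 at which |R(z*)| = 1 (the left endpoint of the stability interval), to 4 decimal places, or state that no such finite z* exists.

interval (−∞, 0).

Test eqn y'=λy, z=hλ:
  y_{n+1} = y_n + z·[1/3·y_n + 2/3·y_{n+1}] ⇒ (1 − 2/3z)y_{n+1} = (1 + 1/3z)y_n
  ⇒ R(z) = (1 + 1/3z)/(1 − 2/3z).

Boundary: |R(x)|=1, x<0.
x=-0.75: |R|=0.5000
x=-2: |R|=0.1429
x=-10: |R|=0.3043
x=-100: |R|=0.4778
θ=2/3≥1/2 ⇒ |1+1/3x|<|1−2/3x| ∀x<0 ⇒ unbounded interval.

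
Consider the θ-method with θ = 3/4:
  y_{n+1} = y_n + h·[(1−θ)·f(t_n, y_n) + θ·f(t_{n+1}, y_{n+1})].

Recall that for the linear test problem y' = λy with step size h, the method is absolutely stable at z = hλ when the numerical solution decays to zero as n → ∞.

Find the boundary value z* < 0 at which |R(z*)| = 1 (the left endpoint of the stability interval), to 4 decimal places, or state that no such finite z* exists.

interval (−∞, 0).

Test eqn y'=λy, z=hλ:
  y_{n+1} = y_n + z·[1/4·y_n + 3/4·y_{n+1}] ⇒ (1 − 3/4z)y_{n+1} = (1 + 1/4z)y_n
  Hence R(z) = (1 + 1/4z)/(1 − 3/4z).

Boundary: |R(x)|=1, x<0.
x=-0.55: |R|=0.6106
x=-2: |R|=0.2000
x=-10: |R|=0.1765
x=-100: |R|=0.3158
θ=3/4≥1/2 ⇒ |1+1/4x|<|1−3/4x| ∀x<0 ⇒ stable on all of ℝ⁻.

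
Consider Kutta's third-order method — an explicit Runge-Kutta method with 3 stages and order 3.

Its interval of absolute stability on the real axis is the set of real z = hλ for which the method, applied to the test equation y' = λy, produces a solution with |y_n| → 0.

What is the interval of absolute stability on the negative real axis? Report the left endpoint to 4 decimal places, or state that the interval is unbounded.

With y'=λy (z=hλ):
  order 3, 3-stage ⇒ R(z)=1+z+z^2/2+z^3/6
  (e.g. R(-1.05)=0.30831, |R|=0.30831)

Need |R(x)|<1, x<0.
x=-1.05: |R|=0.3083
|R(-2.69)|=1.3161 |R(-1.46)|=0.0871 |R(-0.89)|=0.3886
Bisect:
  x_lo=-3.1442 |R|=2.3819  x_hi=-0.2421 |R|=0.7849
  mid=-1.69315 |R|=0.06875 →hi
  mid=-2.41870 |R|=0.85192 →hi
  mid=-2.78147 |R|=1.49969 →lo
  mid=-2.60008 |R|=1.14948 →lo
  mid=-2.50939 |R|=0.99449 →hi
  mid=-2.55474 |R|=1.07039 →lo
  mid=-2.53206 |R|=1.03205 →lo
  ...
  [-2.51276,-2.51258] ⇒ x*=-2.5127
So |R|<1 on (-2.5127, 0).

(-2.5127, 0).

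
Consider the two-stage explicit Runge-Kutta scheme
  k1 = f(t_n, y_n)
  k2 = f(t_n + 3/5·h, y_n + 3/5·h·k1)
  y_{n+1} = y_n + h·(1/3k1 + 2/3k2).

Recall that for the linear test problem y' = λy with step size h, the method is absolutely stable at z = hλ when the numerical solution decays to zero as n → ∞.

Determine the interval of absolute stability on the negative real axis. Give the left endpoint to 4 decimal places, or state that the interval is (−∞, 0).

z∈(-2.5000,0).

On y'=λy, z=hλ:
  k1=λy_n ⇒ h·k1=z·y_n;  k2=λ(1+3/5z)y_n ⇒ h·k2=z(1+3/5z)y_n
  y_{n+1}/y_n = 1 + 1/3z + 2/3z(1+3/5z) = 1 + z + 2/5z²
  ⇒ R(z) = 1 + z + 2/5z².

Boundary: |R(x)|=1, x<0.
x=-0.69: |R|=0.5004
R=1: x+2/5x²=0 ⇒ x=−5/2=-2.5000; min R=1−1/(4·2/5)=0.3750>−1
Confirm numerically:
  x=-2.270: |R|=0.79116 <1
  x=-1.926: |R|=0.55779 <1
  x=-1.022: |R|=0.39579 <1
  x=-2.892: |R|=1.45347 >1
  x=-2.839: |R|=1.38497 >1
  x=-2.743: |R|=1.26662 >1
So |R|<1 on (-2.5000, 0).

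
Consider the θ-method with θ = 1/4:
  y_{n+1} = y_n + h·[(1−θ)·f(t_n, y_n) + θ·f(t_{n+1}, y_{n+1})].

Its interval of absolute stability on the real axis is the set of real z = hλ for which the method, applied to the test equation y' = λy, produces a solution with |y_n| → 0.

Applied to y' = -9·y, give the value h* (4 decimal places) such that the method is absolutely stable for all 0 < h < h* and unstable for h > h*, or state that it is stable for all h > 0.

(-4.0000,0); λ=-9 ⇒ h* = (4)/9 = 0.4444.

With y'=λy (z=hλ):
  y_{n+1} = y_n + z·[3/4·y_n + 1/4·y_{n+1}] ⇒ (1 − 1/4z)y_{n+1} = (1 + 3/4z)y_n
  R(z) = (1 + 3/4z)/(1 − 1/4z).

Boundary: |R(x)|=1, x<0.
x=-1.62: |R|=0.1530
R=−1: 1+3/4x = −1+1/4x ⇒ -1/2x=2 ⇒ x=2/(-1/2)=-4.0000
Confirm numerically:
  x=-3.465: |R|=0.85666 <1
  x=-3.358: |R|=0.82550 <1
  x=-2.356: |R|=0.48269 <1
  x=-4.343: |R|=1.08222 >1
  x=-4.057: |R|=1.01415 >1
Stable set (-4.0000, 0).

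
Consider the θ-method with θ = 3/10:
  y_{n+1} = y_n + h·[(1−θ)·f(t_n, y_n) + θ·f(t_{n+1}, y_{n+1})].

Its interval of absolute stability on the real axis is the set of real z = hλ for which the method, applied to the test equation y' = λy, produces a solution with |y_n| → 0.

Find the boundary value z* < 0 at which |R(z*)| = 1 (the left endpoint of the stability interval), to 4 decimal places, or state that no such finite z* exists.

z* = -5.0000.

Test eqn y'=λy, z=hλ:
  y_{n+1} = y_n + z·[7/10·y_n + 3/10·y_{n+1}] ⇒ (1 − 3/10z)y_{n+1} = (1 + 7/10z)y_n
  R(z) = (1 + 7/10z)/(1 − 3/10z).

Solve |R(x)|<1 on ℝ⁻.
x=-1.03: |R|=0.2131
R=−1: 1+7/10x = −1+3/10x ⇒ -2/5x=2 ⇒ x=2/(-2/5)=-5.0000
Confirm numerically:
  x=-4.217: |R|=0.86173 <1
  x=-3.645: |R|=0.74110 <1
  x=-3.200: |R|=0.63265 <1
  x=-2.935: |R|=0.56076 <1
  x=-5.316: |R|=1.04871 >1
  x=-5.043: |R|=1.00684 >1
Interval (-5.0000, 0).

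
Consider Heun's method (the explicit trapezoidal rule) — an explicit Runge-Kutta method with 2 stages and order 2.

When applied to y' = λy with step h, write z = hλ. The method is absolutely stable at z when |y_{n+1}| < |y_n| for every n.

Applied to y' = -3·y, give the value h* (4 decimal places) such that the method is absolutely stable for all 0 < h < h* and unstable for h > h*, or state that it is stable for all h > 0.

(-2.0000,0); λ=-3 ⇒ h* = 0.6667.

Test eqn y'=λy, z=hλ:
  order 2, 2-stage ⇒ R(z)=1+z+z^2/2
  (e.g. R(-1.02)=0.50020, |R|=0.50020)

Find x<0 with |R(x)|<1.
x=-1.02: |R|=0.5002
|R(-1.9)|=0.9050 |R(-1.46)|=0.6058 |R(-0.54)|=0.6058
Bisect:
  x_lo=-2.6654 |R|=1.8867  x_hi=-0.1328 |R|=0.8760
  mid=-1.39910 |R|=0.57964 →hi
  mid=-2.03223 |R|=1.03275 →lo
  mid=-1.71567 |R|=0.75609 →hi
  mid=-1.87395 |R|=0.88189 →hi
  mid=-1.95309 |R|=0.95419 →hi
  mid=-1.99266 |R|=0.99269 →hi
  mid=-2.01245 |R|=1.01252 →lo
  mid=-2.00255 |R|=1.00256 →lo
  ...
  [-2.00008,-1.99993] ⇒ x*=-2.0000
So |R|<1 on (-2.0000, 0).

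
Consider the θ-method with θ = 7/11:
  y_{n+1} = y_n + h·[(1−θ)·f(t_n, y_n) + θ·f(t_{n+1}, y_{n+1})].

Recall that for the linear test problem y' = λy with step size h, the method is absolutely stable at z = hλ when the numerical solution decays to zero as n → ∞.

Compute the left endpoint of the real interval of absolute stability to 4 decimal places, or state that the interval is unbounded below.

interval (−∞, 0).

Set f=λy, z=hλ:
  y_{n+1} = y_n + z·[4/11·y_n + 7/11·y_{n+1}] ⇒ (1 − 7/11z)y_{n+1} = (1 + 4/11z)y_n
  so R(z) = (1 + 4/11z)/(1 − 7/11z).

Need |R(x)|<1, x<0.
x=-1.51: |R|=0.2299
x=-2: |R|=0.1200
x=-10: |R|=0.3580
x=-100: |R|=0.5471
θ=7/11≥1/2 ⇒ |1+4/11x|<|1−7/11x| ∀x<0 ⇒ stable on all of ℝ⁻.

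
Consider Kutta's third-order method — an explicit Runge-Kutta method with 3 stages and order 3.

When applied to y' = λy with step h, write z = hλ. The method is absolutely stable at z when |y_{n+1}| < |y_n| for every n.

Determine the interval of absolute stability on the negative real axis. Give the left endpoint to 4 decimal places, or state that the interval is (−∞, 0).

(-2.5127, 0).

On y'=λy, z=hλ:
  order 3, 3-stage ⇒ R(z)=1+z+z^2/2+z^3/6
  (e.g. R(-0.93)=0.36839, |R|=0.36839)

Boundary: |R(x)|=1, x<0.
x=-0.93: |R|=0.3684
|R(-1.29)|=0.1843 |R(-1.05)|=0.3083 |R(-0.96)|=0.3533
Bisect:
  x_lo=-3.2421 |R|=2.6662  x_hi=-0.1117 |R|=0.8943
  mid=-1.67688 |R|=0.05679 →hi
  mid=-2.45949 |R|=0.91456 →hi
  mid=-2.85080 |R|=1.64871 →lo
  mid=-2.65515 |R|=1.24995 →lo
  mid=-2.55732 |R|=1.07481 →lo
  mid=-2.50841 |R|=0.99288 →hi
  mid=-2.53286 |R|=1.03339 →lo
  mid=-2.52063 |R|=1.01302 →lo
  ...
  [-2.51280,-2.51261] ⇒ x*=-2.5127
Interval (-2.5127, 0).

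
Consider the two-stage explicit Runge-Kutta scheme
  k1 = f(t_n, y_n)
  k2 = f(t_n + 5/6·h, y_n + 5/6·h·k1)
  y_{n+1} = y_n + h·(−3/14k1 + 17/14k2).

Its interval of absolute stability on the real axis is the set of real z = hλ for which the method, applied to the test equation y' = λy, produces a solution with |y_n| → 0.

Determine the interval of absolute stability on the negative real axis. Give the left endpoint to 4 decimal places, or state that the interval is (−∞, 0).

Set f=λy, z=hλ:
  k1=λy_n ⇒ h·k1=z·y_n;  k2=λ(1+5/6z)y_n ⇒ h·k2=z(1+5/6z)y_n
  y_{n+1}/y_n = 1 − 3/14z + 17/14z(1+5/6z) = 1 + z + 85/84z²
  so R(z) = 1 + z + 85/84z².

Solve |R(x)|<1 on ℝ⁻.
x=-0.76: |R|=0.8245
R=1: x+85/84x²=0 ⇒ x=−84/85=-0.9882; min R=1−1/(4·85/84)=0.7529>−1
Confirm numerically:
  x=-0.871: |R|=0.89667 <1
  x=-0.725: |R|=0.80688 <1
  x=-0.422: |R|=0.75820 <1
  x=-1.333: |R|=1.46504 >1
  x=-1.156: |R|=1.19624 >1
  x=-1.022: |R|=1.03492 >1
Stable set (-0.9882, 0).

z∈(-0.9882,0).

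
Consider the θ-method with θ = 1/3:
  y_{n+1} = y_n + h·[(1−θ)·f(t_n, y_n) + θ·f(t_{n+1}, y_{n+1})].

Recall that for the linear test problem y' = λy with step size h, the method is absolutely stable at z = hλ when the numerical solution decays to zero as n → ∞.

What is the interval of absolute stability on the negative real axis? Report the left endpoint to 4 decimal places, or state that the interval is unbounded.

(-6.0000, 0).

Test eqn y'=λy, z=hλ:
  y_{n+1} = y_n + z·[2/3·y_n + 1/3·y_{n+1}] ⇒ (1 − 1/3z)y_{n+1} = (1 + 2/3z)y_n
  so R(z) = (1 + 2/3z)/(1 − 1/3z).

Solve |R(x)|<1 on ℝ⁻.
x=-1.24: |R|=0.1226
R=−1: 1+2/3x = −1+1/3x ⇒ -1/3x=2 ⇒ x=2/(-1/3)=-6.0000
Confirm numerically:
  x=-5.793: |R|=0.97646 <1
  x=-4.527: |R|=0.80430 <1
  x=-3.987: |R|=0.71189 <1
  x=-2.625: |R|=0.40000 <1
  x=-6.427: |R|=1.04530 >1
  x=-6.351: |R|=1.03754 >1
  x=-6.274: |R|=1.02954 >1
Stable set (-6.0000, 0).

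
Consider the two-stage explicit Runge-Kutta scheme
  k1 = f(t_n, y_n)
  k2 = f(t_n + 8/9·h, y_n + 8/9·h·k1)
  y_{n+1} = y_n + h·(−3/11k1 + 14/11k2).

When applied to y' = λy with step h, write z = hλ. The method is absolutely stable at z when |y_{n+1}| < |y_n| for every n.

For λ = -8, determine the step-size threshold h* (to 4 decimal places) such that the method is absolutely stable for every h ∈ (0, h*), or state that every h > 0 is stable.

(-0.8839,0); λ=-8 ⇒ h* = (99/112)/8 = 0.1105.

Test eqn y'=λy, z=hλ:
  k1=λy_n ⇒ h·k1=z·y_n;  k2=λ(1+8/9z)y_n ⇒ h·k2=z(1+8/9z)y_n
  y_{n+1}/y_n = 1 − 3/11z + 14/11z(1+8/9z) = 1 + z + 112/99z²
  ⇒ R(z) = 1 + z + 112/99z².

Boundary: |R(x)|=1, x<0.
x=-0.31: |R|=0.7987
R=1: x+112/99x²=0 ⇒ x=−99/112=-0.8839; min R=1−1/(4·112/99)=0.7790>−1
Confirm numerically:
  x=-0.797: |R|=0.92162 <1
  x=-0.613: |R|=0.81211 <1
  x=-0.556: |R|=0.79373 <1
  x=-1.422: |R|=1.86561 >1
  x=-0.963: |R|=1.08614 >1
So |R|<1 on (-0.8839, 0).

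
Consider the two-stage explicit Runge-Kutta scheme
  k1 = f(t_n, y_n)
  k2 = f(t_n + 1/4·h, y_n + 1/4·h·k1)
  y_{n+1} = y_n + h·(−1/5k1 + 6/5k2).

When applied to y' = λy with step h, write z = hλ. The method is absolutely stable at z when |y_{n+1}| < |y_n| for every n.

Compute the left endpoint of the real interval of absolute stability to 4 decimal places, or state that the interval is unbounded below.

Test eqn y'=λy, z=hλ:
  k1=λy_n ⇒ h·k1=z·y_n;  k2=λ(1+1/4z)y_n ⇒ h·k2=z(1+1/4z)y_n
  y_{n+1}/y_n = 1 − 1/5z + 6/5z(1+1/4z) = 1 + z + 3/10z²
  ⇒ R(z) = 1 + z + 3/10z².

Find x<0 with |R(x)|<1.
x=-0.38: |R|=0.6633
R=1: x+3/10x²=0 ⇒ x=−10/3=-3.3333; min R=1−1/(4·3/10)=0.1667>−1
Confirm numerically:
  x=-3.273: |R|=0.94076 <1
  x=-2.289: |R|=0.28286 <1
  x=-2.285: |R|=0.28137 <1
  x=-2.248: |R|=0.26805 <1
  x=-3.576: |R|=1.26033 >1
  x=-3.468: |R|=1.14011 >1
  x=-3.438: |R|=1.10795 >1
So |R|<1 on (-3.3333, 0).

z* = -3.3333.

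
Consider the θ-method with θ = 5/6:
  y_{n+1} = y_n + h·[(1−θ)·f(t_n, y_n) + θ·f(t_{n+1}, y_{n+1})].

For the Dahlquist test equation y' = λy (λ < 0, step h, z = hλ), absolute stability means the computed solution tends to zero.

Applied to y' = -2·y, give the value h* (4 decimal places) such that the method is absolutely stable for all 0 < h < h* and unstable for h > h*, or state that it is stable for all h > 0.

Test eqn y'=λy, z=hλ:
  y_{n+1} = y_n + z·[1/6·y_n + 5/6·y_{n+1}] ⇒ (1 − 5/6z)y_{n+1} = (1 + 1/6z)y_n
  so R(z) = (1 + 1/6z)/(1 − 5/6z).

Need |R(x)|<1, x<0.
x=-0.3: |R|=0.7600
x=-2: |R|=0.2500
x=-10: |R|=0.0714
x=-100: |R|=0.1858
θ=5/6≥1/2 ⇒ |1+1/6x|<|1−5/6x| ∀x<0 ⇒ interval (−∞,0).

(−∞, 0) — no finite endpoint. Any h>0 works for λ=-2.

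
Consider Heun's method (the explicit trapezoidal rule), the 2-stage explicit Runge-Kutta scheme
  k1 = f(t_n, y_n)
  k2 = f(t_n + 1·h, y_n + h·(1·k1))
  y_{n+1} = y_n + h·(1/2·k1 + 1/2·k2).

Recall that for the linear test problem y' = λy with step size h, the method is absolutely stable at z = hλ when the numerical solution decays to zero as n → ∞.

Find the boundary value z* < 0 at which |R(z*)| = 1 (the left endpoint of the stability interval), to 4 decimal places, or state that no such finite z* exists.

Set f=λy, z=hλ:
  order 2, 2-stage ⇒ R(z)=1+z+z^2/2
  (e.g. R(-0.41)=0.67405, |R|=0.67405)

Boundary: |R(x)|=1, x<0.
x=-0.41: |R|=0.6741
|R(-1.89)|=0.8960 |R(-0.59)|=0.5840 |R(-0.55)|=0.6013
Bisect:
  x_lo=-2.3228 |R|=1.3750  x_hi=-0.2840 |R|=0.7563
  mid=-1.30344 |R|=0.54604 →hi
  mid=-1.81315 |R|=0.83060 →hi
  mid=-2.06800 |R|=1.07031 →lo
  mid=-1.94057 |R|=0.94234 →hi
  mid=-2.00428 |R|=1.00429 →lo
  mid=-1.97243 |R|=0.97281 →hi
  mid=-1.98836 |R|=0.98842 →hi
  mid=-1.99632 |R|=0.99633 →hi
  mid=-2.00030 |R|=1.00030 →lo
  ...
  [-2.00005,-1.99993] ⇒ x*=-2.0000
Stable set (-2.0000, 0).

left endpoint -2.0000.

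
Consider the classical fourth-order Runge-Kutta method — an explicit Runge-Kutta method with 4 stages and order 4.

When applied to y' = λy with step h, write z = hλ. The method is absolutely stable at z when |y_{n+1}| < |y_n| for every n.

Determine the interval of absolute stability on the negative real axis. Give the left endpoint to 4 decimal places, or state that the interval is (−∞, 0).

Test eqn y'=λy, z=hλ:
  order 4, 4-stage ⇒ R(z)=1+z+z^2/2+z^3/6+z^4/24
  (e.g. R(-1.61)=0.27046, |R|=0.27046)

Find x<0 with |R(x)|<1.
x=-1.61: |R|=0.2705
|R(-3.12)|=1.6336 |R(-2.64)|=0.8021 |R(-0.86)|=0.4266
Bisect:
  x_lo=-3.5381 |R|=2.8687  x_hi=-0.1602 |R|=0.8520
  mid=-1.84916 |R|=0.29388 →hi
  mid=-2.69364 |R|=0.87039 →hi
  mid=-3.11588 |R|=1.62408 →lo
  mid=-2.90476 |R|=1.19558 →lo
  mid=-2.79920 |R|=1.02117 →lo
  mid=-2.74642 |R|=0.94296 →hi
  mid=-2.77281 |R|=0.98135 →hi
  mid=-2.78601 |R|=1.00108 →lo
  mid=-2.77941 |R|=0.99117 →hi
  mid=-2.78271 |R|=0.99611 →hi
  ...
  [-2.78539,-2.78518] ⇒ x*=-2.7853
So |R|<1 on (-2.7853, 0).

z∈(-2.7853,0).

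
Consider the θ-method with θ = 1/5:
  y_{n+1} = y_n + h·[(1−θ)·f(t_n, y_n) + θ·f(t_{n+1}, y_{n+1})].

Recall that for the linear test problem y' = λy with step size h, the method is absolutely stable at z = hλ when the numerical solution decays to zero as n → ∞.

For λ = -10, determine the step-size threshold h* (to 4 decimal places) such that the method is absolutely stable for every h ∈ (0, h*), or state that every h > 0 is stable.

(-3.3333,0); λ=-10 ⇒ h* = (10/3)/10 = 0.3333.

On y'=λy, z=hλ:
  y_{n+1} = y_n + z·[4/5·y_n + 1/5·y_{n+1}] ⇒ (1 − 1/5z)y_{n+1} = (1 + 4/5z)y_n
  R(z) = (1 + 4/5z)/(1 − 1/5z).

Solve |R(x)|<1 on ℝ⁻.
x=-1.09: |R|=0.1051
R=−1: 1+4/5x = −1+1/5x ⇒ -3/5x=2 ⇒ x=2/(-3/5)=-3.3333
Confirm numerically:
  x=-2.904: |R|=0.83704 <1
  x=-2.060: |R|=0.45892 <1
  x=-1.692: |R|=0.26420 <1
  x=-1.391: |R|=0.08825 <1
  x=-3.812: |R|=1.16296 >1
  x=-3.534: |R|=1.07054 >1
  x=-3.405: |R|=1.02558 >1
So |R|<1 on (-3.3333, 0).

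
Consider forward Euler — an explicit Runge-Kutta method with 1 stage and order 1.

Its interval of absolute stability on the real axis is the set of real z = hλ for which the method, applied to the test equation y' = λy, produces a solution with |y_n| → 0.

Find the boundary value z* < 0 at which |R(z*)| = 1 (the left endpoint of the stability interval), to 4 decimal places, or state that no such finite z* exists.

z* = -2.0000.

Test eqn y'=λy, z=hλ:
  order 1, 1-stage ⇒ R(z)=1+z
  (e.g. R(-0.93)=0.07000, |R|=0.07000)

Find x<0 with |R(x)|<1.
x=-0.93: |R|=0.0700
|R(-1.77)|=0.7700 |R(-1.54)|=0.5400 |R(-0.73)|=0.2700
Bisect:
  x_lo=-2.8282 |R|=1.8282  x_hi=-0.3698 |R|=0.6302
  mid=-1.59899 |R|=0.59899 →hi
  mid=-2.21357 |R|=1.21357 →lo
  mid=-1.90628 |R|=0.90628 →hi
  mid=-2.05992 |R|=1.05992 →lo
  mid=-1.98310 |R|=0.98310 →hi
  mid=-2.02151 |R|=1.02151 →lo
  mid=-2.00231 |R|=1.00231 →lo
  mid=-1.99270 |R|=0.99270 →hi
  ...
  [-2.00006,-1.99991] ⇒ x*=-2.0000
So |R|<1 on (-2.0000, 0).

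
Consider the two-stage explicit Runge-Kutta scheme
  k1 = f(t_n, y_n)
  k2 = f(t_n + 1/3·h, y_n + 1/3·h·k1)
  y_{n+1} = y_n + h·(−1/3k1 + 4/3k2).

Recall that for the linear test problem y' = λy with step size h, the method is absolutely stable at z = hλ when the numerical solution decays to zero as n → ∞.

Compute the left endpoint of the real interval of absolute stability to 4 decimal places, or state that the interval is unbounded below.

left endpoint -2.2500.

With y'=λy (z=hλ):
  k1=λy_n ⇒ h·k1=z·y_n;  k2=λ(1+1/3z)y_n ⇒ h·k2=z(1+1/3z)y_n
  y_{n+1}/y_n = 1 − 1/3z + 4/3z(1+1/3z) = 1 + z + 4/9z²
  so R(z) = 1 + z + 4/9z².

Solve |R(x)|<1 on ℝ⁻.
x=-1.38: |R|=0.4664
R=1: x+4/9x²=0 ⇒ x=−9/4=-2.2500; min R=1−1/(4·4/9)=0.4375>−1
Confirm numerically:
  x=-2.217: |R|=0.96748 <1
  x=-1.759: |R|=0.61615 <1
  x=-1.729: |R|=0.59964 <1
  x=-1.602: |R|=0.53862 <1
  x=-2.459: |R|=1.22841 >1
  x=-2.277: |R|=1.02732 >1
Interval (-2.2500, 0).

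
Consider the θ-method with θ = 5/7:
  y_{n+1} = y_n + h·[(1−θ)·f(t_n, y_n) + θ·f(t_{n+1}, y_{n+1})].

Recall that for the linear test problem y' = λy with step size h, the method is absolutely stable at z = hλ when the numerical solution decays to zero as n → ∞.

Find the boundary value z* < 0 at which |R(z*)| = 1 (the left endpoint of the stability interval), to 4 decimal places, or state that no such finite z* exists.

(−∞, 0) — no finite endpoint.

With y'=λy (z=hλ):
  y_{n+1} = y_n + z·[2/7·y_n + 5/7·y_{n+1}] ⇒ (1 − 5/7z)y_{n+1} = (1 + 2/7z)y_n
  ⇒ R(z) = (1 + 2/7z)/(1 − 5/7z).

Find x<0 with |R(x)|<1.
x=-0.69: |R|=0.5378
x=-2: |R|=0.1765
x=-10: |R|=0.2281
x=-100: |R|=0.3807
θ=5/7≥1/2 ⇒ |1+2/7x|<|1−5/7x| ∀x<0 ⇒ unbounded interval.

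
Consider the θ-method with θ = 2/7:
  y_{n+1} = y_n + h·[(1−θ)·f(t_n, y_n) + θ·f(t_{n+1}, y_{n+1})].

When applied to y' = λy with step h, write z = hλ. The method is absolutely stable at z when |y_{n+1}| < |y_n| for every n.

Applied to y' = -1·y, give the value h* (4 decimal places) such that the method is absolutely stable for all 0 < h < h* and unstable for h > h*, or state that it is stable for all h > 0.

With y'=λy (z=hλ):
  y_{n+1} = y_n + z·[5/7·y_n + 2/7·y_{n+1}] ⇒ (1 − 2/7z)y_{n+1} = (1 + 5/7z)y_n
  so R(z) = (1 + 5/7z)/(1 − 2/7z).

Need |R(x)|<1, x<0.
x=-1.12: |R|=0.1515
R=−1: 1+5/7x = −1+2/7x ⇒ -3/7x=2 ⇒ x=2/(-3/7)=-4.6667
Confirm numerically:
  x=-4.074: |R|=0.88262 <1
  x=-3.962: |R|=0.85835 <1
  x=-3.297: |R|=0.69773 <1
  x=-2.579: |R|=0.48487 <1
  x=-5.237: |R|=1.09792 >1
  x=-4.819: |R|=1.02747 >1
  x=-4.756: |R|=1.01623 >1
Stable set (-4.6667, 0).

(-4.6667,0); λ=-1 ⇒ h* = (14/3)/1 = 4.6667.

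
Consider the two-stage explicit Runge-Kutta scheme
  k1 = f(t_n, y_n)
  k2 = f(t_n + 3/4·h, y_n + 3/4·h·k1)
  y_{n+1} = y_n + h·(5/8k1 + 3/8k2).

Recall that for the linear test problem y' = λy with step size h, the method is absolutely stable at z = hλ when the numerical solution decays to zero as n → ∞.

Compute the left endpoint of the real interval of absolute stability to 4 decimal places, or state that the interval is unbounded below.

z* = -3.5556.

With y'=λy (z=hλ):
  k1=λy_n ⇒ h·k1=z·y_n;  k2=λ(1+3/4z)y_n ⇒ h·k2=z(1+3/4z)y_n
  y_{n+1}/y_n = 1 + 5/8z + 3/8z(1+3/4z) = 1 + z + 9/32z²
  R(z) = 1 + z + 9/32z².

Solve |R(x)|<1 on ℝ⁻.
x=-0.62: |R|=0.4881
R=1: x+9/32x²=0 ⇒ x=−32/9=-3.5556; min R=1−1/(4·9/32)=0.1111>−1
Confirm numerically:
  x=-1.953: |R|=0.11975 <1
  x=-1.860: |R|=0.11301 <1
  x=-1.688: |R|=0.11338 <1
  x=-1.546: |R|=0.12622 <1
  x=-3.703: |R|=1.15356 >1
  x=-3.653: |R|=1.10012 >1
  x=-3.620: |R|=1.06561 >1
So |R|<1 on (-3.5556, 0).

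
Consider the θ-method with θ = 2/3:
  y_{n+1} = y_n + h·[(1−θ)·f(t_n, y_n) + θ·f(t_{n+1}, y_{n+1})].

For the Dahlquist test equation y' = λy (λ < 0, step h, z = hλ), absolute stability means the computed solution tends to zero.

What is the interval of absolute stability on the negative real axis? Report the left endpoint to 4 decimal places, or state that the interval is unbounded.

On y'=λy, z=hλ:
  y_{n+1} = y_n + z·[1/3·y_n + 2/3·y_{n+1}] ⇒ (1 − 2/3z)y_{n+1} = (1 + 1/3z)y_n
  ⇒ R(z) = (1 + 1/3z)/(1 − 2/3z).

Need |R(x)|<1, x<0.
x=-1.5: |R|=0.2500
x=-2: |R|=0.1429
x=-10: |R|=0.3043
x=-100: |R|=0.4778
θ=2/3≥1/2 ⇒ |1+1/3x|<|1−2/3x| ∀x<0 ⇒ unbounded interval.

interval (−∞, 0).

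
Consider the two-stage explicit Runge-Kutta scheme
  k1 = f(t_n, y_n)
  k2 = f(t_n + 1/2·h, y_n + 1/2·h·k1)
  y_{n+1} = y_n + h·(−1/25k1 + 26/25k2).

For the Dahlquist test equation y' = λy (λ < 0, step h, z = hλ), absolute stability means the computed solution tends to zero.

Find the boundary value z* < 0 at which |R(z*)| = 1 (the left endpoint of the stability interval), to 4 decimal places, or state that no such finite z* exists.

Test eqn y'=λy, z=hλ:
  k1=λy_n ⇒ h·k1=z·y_n;  k2=λ(1+1/2z)y_n ⇒ h·k2=z(1+1/2z)y_n
  y_{n+1}/y_n = 1 − 1/25z + 26/25z(1+1/2z) = 1 + z + 13/25z²
  ⇒ R(z) = 1 + z + 13/25z².

Solve |R(x)|<1 on ℝ⁻.
x=-1.28: |R|=0.5720
R=1: x+13/25x²=0 ⇒ x=−25/13=-1.9231; min R=1−1/(4·13/25)=0.5192>−1
Confirm numerically:
  x=-1.779: |R|=0.86672 <1
  x=-1.482: |R|=0.66009 <1
  x=-1.364: |R|=0.60346 <1
  x=-2.502: |R|=1.75320 >1
  x=-2.386: |R|=1.57436 >1
  x=-2.319: |R|=1.47744 >1
So |R|<1 on (-1.9231, 0).

z* = -1.9231.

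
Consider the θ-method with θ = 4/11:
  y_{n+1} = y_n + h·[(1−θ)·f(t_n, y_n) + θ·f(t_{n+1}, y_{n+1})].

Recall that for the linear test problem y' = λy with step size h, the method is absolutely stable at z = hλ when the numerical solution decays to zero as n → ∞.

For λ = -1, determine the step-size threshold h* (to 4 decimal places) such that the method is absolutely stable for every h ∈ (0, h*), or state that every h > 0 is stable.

(-7.3333,0); λ=-1 ⇒ h* = (22/3)/1 = 7.3333.

Set f=λy, z=hλ:
  y_{n+1} = y_n + z·[7/11·y_n + 4/11·y_{n+1}] ⇒ (1 − 4/11z)y_{n+1} = (1 + 7/11z)y_n
  ⇒ R(z) = (1 + 7/11z)/(1 − 4/11z).

Find x<0 with |R(x)|<1.
x=-1.54: |R|=0.0128
R=−1: 1+7/11x = −1+4/11x ⇒ -3/11x=2 ⇒ x=2/(-3/11)=-7.3333
Confirm numerically:
  x=-6.622: |R|=0.94308 <1
  x=-6.453: |R|=0.92826 <1
  x=-3.172: |R|=0.47298 <1
  x=-7.857: |R|=1.03703 >1
  x=-7.525: |R|=1.01399 >1
Interval (-7.3333, 0).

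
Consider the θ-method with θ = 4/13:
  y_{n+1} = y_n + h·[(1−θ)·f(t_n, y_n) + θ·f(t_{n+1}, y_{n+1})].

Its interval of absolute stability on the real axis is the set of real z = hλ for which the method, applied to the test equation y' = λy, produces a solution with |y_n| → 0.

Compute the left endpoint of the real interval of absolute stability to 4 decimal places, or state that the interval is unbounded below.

On y'=λy, z=hλ:
  y_{n+1} = y_n + z·[9/13·y_n + 4/13·y_{n+1}] ⇒ (1 − 4/13z)y_{n+1} = (1 + 9/13z)y_n
  ⇒ R(z) = (1 + 9/13z)/(1 − 4/13z).

Boundary: |R(x)|=1, x<0.
x=-0.83: |R|=0.3388
R=−1: 1+9/13x = −1+4/13x ⇒ -5/13x=2 ⇒ x=2/(-5/13)=-5.2000
Confirm numerically:
  x=-3.976: |R|=0.78826 <1
  x=-3.615: |R|=0.71140 <1
  x=-2.605: |R|=0.44599 <1
  x=-5.458: |R|=1.03703 >1
  x=-5.283: |R|=1.01216 >1
Interval (-5.2000, 0).

z* = -5.2000.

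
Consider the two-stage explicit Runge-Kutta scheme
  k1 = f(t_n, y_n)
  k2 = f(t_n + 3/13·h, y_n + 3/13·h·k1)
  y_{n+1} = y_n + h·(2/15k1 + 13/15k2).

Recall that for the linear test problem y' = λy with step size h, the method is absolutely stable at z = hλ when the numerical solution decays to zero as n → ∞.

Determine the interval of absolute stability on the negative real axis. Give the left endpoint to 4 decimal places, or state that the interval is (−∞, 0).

On y'=λy, z=hλ:
  k1=λy_n ⇒ h·k1=z·y_n;  k2=λ(1+3/13z)y_n ⇒ h·k2=z(1+3/13z)y_n
  y_{n+1}/y_n = 1 + 2/15z + 13/15z(1+3/13z) = 1 + z + 1/5z²
  R(z) = 1 + z + 1/5z².

Find x<0 with |R(x)|<1.
x=-1.45: |R|=0.0295
R=1: x+1/5x²=0 ⇒ x=−5=-5.0000; min R=1−1/(4·1/5)=-0.2500>−1
Confirm numerically:
  x=-4.922: |R|=0.92322 <1
  x=-4.719: |R|=0.73479 <1
  x=-3.056: |R|=0.18817 <1
  x=-2.470: |R|=0.24982 <1
  x=-5.553: |R|=1.61416 >1
  x=-5.517: |R|=1.57046 >1
Interval (-5.0000, 0).

z∈(-5.0000,0).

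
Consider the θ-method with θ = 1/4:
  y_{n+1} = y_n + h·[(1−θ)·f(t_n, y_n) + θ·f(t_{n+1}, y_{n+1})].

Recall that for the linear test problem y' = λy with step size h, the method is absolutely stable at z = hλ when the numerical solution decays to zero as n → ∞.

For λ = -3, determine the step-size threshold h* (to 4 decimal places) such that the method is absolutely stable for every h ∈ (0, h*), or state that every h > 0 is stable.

(-4.0000,0); λ=-3 ⇒ h* = (4)/3 = 1.3333.

Set f=λy, z=hλ:
  y_{n+1} = y_n + z·[3/4·y_n + 1/4·y_{n+1}] ⇒ (1 − 1/4z)y_{n+1} = (1 + 3/4z)y_n
  so R(z) = (1 + 3/4z)/(1 − 1/4z).

Find x<0 with |R(x)|<1.
x=-1.71: |R|=0.1979
R=−1: 1+3/4x = −1+1/4x ⇒ -1/2x=2 ⇒ x=2/(-1/2)=-4.0000
Confirm numerically:
  x=-2.737: |R|=0.62506 <1
  x=-2.356: |R|=0.48269 <1
  x=-1.976: |R|=0.32262 <1
  x=-4.230: |R|=1.05589 >1
  x=-4.125: |R|=1.03077 >1
  x=-4.028: |R|=1.00698 >1
Interval (-4.0000, 0).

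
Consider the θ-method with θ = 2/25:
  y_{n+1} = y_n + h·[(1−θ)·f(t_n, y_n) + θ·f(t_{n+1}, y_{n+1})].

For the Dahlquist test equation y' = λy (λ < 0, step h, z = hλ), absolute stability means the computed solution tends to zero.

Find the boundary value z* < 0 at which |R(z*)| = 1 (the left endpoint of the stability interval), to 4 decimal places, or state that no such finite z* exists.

left endpoint -2.3810.

Set f=λy, z=hλ:
  y_{n+1} = y_n + z·[23/25·y_n + 2/25·y_{n+1}] ⇒ (1 − 2/25z)y_{n+1} = (1 + 23/25z)y_n
  Hence R(z) = (1 + 23/25z)/(1 − 2/25z).

Need |R(x)|<1, x<0.
x=-0.81: |R|=0.2393
R=−1: 1+23/25x = −1+2/25x ⇒ -21/25x=2 ⇒ x=2/(-21/25)=-2.3810
Confirm numerically:
  x=-2.092: |R|=0.79208 <1
  x=-2.010: |R|=0.73156 <1
  x=-1.911: |R|=0.65759 <1
  x=-2.793: |R|=1.28291 >1
  x=-2.630: |R|=1.17284 >1
  x=-2.461: |R|=1.05618 >1
Stable set (-2.3810, 0).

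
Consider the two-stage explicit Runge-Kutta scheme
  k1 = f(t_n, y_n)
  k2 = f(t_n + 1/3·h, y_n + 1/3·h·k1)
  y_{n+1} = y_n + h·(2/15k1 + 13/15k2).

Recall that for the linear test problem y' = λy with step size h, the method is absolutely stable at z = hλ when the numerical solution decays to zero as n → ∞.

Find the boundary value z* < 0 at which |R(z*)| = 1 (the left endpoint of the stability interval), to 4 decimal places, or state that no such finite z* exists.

left endpoint -3.4615.

Test eqn y'=λy, z=hλ:
  k1=λy_n ⇒ h·k1=z·y_n;  k2=λ(1+1/3z)y_n ⇒ h·k2=z(1+1/3z)y_n
  y_{n+1}/y_n = 1 + 2/15z + 13/15z(1+1/3z) = 1 + z + 13/45z²
  R(z) = 1 + z + 13/45z².

Solve |R(x)|<1 on ℝ⁻.
x=-1.13: |R|=0.2389
R=1: x+13/45x²=0 ⇒ x=−45/13=-3.4615; min R=1−1/(4·13/45)=0.1346>−1
Confirm numerically:
  x=-2.340: |R|=0.24184 <1
  x=-2.124: |R|=0.17929 <1
  x=-1.844: |R|=0.13832 <1
  x=-1.643: |R|=0.13684 <1
  x=-4.016: |R|=1.64327 >1
  x=-3.898: |R|=1.49149 >1
So |R|<1 on (-3.4615, 0).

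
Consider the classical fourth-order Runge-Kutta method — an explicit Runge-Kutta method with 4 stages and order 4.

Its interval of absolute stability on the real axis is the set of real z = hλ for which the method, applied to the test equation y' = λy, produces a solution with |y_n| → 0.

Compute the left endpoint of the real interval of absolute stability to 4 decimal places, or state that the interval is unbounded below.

Test eqn y'=λy, z=hλ:
  order 4, 4-stage ⇒ R(z)=1+z+z^2/2+z^3/6+z^4/24
  (e.g. R(-0.88)=0.41861, |R|=0.41861)

Boundary: |R(x)|=1, x<0.
x=-0.88: |R|=0.4186
|R(-2.6)|=0.7547 |R(-2.17)|=0.4053 |R(-1.35)|=0.2896
Bisect:
  x_lo=-3.1287 |R|=1.6538  x_hi=-0.0591 |R|=0.9426
  mid=-1.59389 |R|=0.27040 →hi
  mid=-2.36130 |R|=0.52761 →hi
  mid=-2.74500 |R|=0.94094 →hi
  mid=-2.93686 |R|=1.25361 →lo
  mid=-2.84093 |R|=1.08718 →lo
  mid=-2.79297 |R|=1.01163 →lo
  mid=-2.76899 |R|=0.97569 →hi
  mid=-2.78098 |R|=0.99351 →hi
  ...
  [-2.78547,-2.78529] ⇒ x*=-2.7853
So |R|<1 on (-2.7853, 0).

left endpoint -2.7853.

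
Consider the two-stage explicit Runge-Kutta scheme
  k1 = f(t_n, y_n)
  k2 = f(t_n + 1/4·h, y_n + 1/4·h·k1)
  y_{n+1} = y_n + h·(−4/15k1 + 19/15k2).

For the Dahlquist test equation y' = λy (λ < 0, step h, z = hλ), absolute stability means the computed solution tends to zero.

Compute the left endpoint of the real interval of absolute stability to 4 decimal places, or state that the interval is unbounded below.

z* = -3.1579.

Test eqn y'=λy, z=hλ:
  k1=λy_n ⇒ h·k1=z·y_n;  k2=λ(1+1/4z)y_n ⇒ h·k2=z(1+1/4z)y_n
  y_{n+1}/y_n = 1 − 4/15z + 19/15z(1+1/4z) = 1 + z + 19/60z²
  ⇒ R(z) = 1 + z + 19/60z².

Find x<0 with |R(x)|<1.
x=-0.43: |R|=0.6286
R=1: x+19/60x²=0 ⇒ x=−60/19=-3.1579; min R=1−1/(4·19/60)=0.2105>−1
Confirm numerically:
  x=-2.784: |R|=0.67037 <1
  x=-1.573: |R|=0.21054 <1
  x=-1.491: |R|=0.21298 <1
  x=-3.569: |R|=1.46462 >1
  x=-3.385: |R|=1.24344 >1
Stable set (-3.1579, 0).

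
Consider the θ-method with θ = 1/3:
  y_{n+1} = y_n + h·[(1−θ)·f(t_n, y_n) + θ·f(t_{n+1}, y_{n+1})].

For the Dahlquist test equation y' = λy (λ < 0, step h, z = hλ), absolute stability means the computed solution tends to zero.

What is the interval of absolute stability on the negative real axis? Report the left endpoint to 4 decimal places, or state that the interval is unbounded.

(-6.0000, 0).

Test eqn y'=λy, z=hλ:
  y_{n+1} = y_n + z·[2/3·y_n + 1/3·y_{n+1}] ⇒ (1 − 1/3z)y_{n+1} = (1 + 2/3z)y_n
  Hence R(z) = (1 + 2/3z)/(1 − 1/3z).

Need |R(x)|<1, x<0.
x=-1.45: |R|=0.0225
R=−1: 1+2/3x = −1+1/3x ⇒ -1/3x=2 ⇒ x=2/(-1/3)=-6.0000
Confirm numerically:
  x=-5.406: |R|=0.92934 <1
  x=-4.878: |R|=0.85758 <1
  x=-4.489: |R|=0.79824 <1
  x=-6.432: |R|=1.04580 >1
  x=-6.215: |R|=1.02333 >1
So |R|<1 on (-6.0000, 0).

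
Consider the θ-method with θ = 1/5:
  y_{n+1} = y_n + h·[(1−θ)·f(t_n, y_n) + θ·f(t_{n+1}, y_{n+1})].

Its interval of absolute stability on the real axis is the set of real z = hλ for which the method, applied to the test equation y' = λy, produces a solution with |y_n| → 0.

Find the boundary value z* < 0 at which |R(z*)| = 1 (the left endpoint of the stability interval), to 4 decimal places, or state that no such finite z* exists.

left endpoint -3.3333.

On y'=λy, z=hλ:
  y_{n+1} = y_n + z·[4/5·y_n + 1/5·y_{n+1}] ⇒ (1 − 1/5z)y_{n+1} = (1 + 4/5z)y_n
  R(z) = (1 + 4/5z)/(1 − 1/5z).

Find x<0 with |R(x)|<1.
x=-1.13: |R|=0.0783
R=−1: 1+4/5x = −1+1/5x ⇒ -3/5x=2 ⇒ x=2/(-3/5)=-3.3333
Confirm numerically:
  x=-3.254: |R|=0.97117 <1
  x=-1.687: |R|=0.26140 <1
  x=-1.614: |R|=0.22014 <1
  x=-3.882: |R|=1.18532 >1
  x=-3.684: |R|=1.12114 >1
  x=-3.461: |R|=1.04527 >1
Interval (-3.3333, 0).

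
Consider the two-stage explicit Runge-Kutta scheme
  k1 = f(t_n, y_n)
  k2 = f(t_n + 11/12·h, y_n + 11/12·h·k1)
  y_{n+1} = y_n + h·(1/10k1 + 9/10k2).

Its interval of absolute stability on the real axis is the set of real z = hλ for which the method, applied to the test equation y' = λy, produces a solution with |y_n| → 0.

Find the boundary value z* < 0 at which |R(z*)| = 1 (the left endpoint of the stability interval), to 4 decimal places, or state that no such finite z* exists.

With y'=λy (z=hλ):
  k1=λy_n ⇒ h·k1=z·y_n;  k2=λ(1+11/12z)y_n ⇒ h·k2=z(1+11/12z)y_n
  y_{n+1}/y_n = 1 + 1/10z + 9/10z(1+11/12z) = 1 + z + 33/40z²
  R(z) = 1 + z + 33/40z².

Find x<0 with |R(x)|<1.
x=-0.39: |R|=0.7355
R=1: x+33/40x²=0 ⇒ x=−40/33=-1.2121; min R=1−1/(4·33/40)=0.6970>−1
Confirm numerically:
  x=-0.774: |R|=0.72024 <1
  x=-0.698: |R|=0.70394 <1
  x=-0.500: |R|=0.70625 <1
  x=-1.467: |R|=1.30847 >1
  x=-1.390: |R|=1.20398 >1
So |R|<1 on (-1.2121, 0).

z* = -1.2121.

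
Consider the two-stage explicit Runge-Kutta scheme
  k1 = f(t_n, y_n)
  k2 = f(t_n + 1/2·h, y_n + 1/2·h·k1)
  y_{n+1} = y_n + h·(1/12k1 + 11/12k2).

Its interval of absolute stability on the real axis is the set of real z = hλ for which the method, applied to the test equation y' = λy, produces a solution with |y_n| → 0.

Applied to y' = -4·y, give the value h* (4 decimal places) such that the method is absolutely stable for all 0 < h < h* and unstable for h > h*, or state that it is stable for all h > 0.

Test eqn y'=λy, z=hλ:
  k1=λy_n ⇒ h·k1=z·y_n;  k2=λ(1+1/2z)y_n ⇒ h·k2=z(1+1/2z)y_n
  y_{n+1}/y_n = 1 + 1/12z + 11/12z(1+1/2z) = 1 + z + 11/24z²
  R(z) = 1 + z + 11/24z².

Need |R(x)|<1, x<0.
x=-0.92: |R|=0.4679
R=1: x+11/24x²=0 ⇒ x=−24/11=-2.1818; min R=1−1/(4·11/24)=0.4545>−1
Confirm numerically:
  x=-1.732: |R|=0.64292 <1
  x=-1.615: |R|=0.58044 <1
  x=-1.506: |R|=0.53352 <1
  x=-1.011: |R|=0.45747 <1
  x=-2.633: |R|=1.54448 >1
  x=-2.477: |R|=1.33512 >1
So |R|<1 on (-2.1818, 0).

(-2.1818,0); λ=-4 ⇒ h* = (24/11)/4 = 0.5455.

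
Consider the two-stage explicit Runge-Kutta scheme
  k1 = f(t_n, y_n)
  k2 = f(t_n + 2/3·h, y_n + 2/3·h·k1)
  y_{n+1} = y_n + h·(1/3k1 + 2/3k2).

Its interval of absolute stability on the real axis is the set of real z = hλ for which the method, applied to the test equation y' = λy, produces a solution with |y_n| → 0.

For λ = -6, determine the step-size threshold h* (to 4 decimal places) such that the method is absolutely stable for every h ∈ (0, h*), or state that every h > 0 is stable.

(-2.2500,0); λ=-6 ⇒ h* = (9/4)/6 = 0.3750.

Set f=λy, z=hλ:
  k1=λy_n ⇒ h·k1=z·y_n;  k2=λ(1+2/3z)y_n ⇒ h·k2=z(1+2/3z)y_n
  y_{n+1}/y_n = 1 + 1/3z + 2/3z(1+2/3z) = 1 + z + 4/9z²
  ⇒ R(z) = 1 + z + 4/9z².

Find x<0 with |R(x)|<1.
x=-0.67: |R|=0.5295
R=1: x+4/9x²=0 ⇒ x=−9/4=-2.2500; min R=1−1/(4·4/9)=0.4375>−1
Confirm numerically:
  x=-1.965: |R|=0.75110 <1
  x=-1.756: |R|=0.61446 <1
  x=-1.071: |R|=0.43880 <1
  x=-2.801: |R|=1.68593 >1
  x=-2.473: |R|=1.24510 >1
  x=-2.359: |R|=1.11428 >1
Stable set (-2.2500, 0).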